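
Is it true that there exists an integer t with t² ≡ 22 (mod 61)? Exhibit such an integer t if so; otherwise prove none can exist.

t = 49

Take t = 49. Then 49² = 2401 = 39·61 + 22, so 49² ≡ 22 (mod 61).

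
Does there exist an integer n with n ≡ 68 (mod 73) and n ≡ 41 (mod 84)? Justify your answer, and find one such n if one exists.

n = 2477

The moduli 73 and 84 are coprime, so by the Chinese Remainder Theorem a unique solution modulo 6132 exists.
Write n = 68 + 73t and require 68 + 73t ≡ 41 (mod 84), i.e. 73t ≡ 57 (mod 84).
Note 73·61 = 4453 ≡ 1 (mod 84) (as 4453 − 1 = 53·84), so 73⁻¹ ≡ 61.
Therefore t ≡ 61·57 = 3477 ≡ 33 (mod 84).
Taking t = 33 gives n = 68 + 73·33 = 2477.
Indeed 2477 ≡ 68 (mod 73) and 2477 ≡ 41 (mod 84).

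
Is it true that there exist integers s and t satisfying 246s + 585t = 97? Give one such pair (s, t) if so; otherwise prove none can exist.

Both 246 and 585 are divisible by gcd(246, 585) = 3, hence so is any combination 246s + 585t.
But 97 is not a multiple of 3 (it leaves remainder 1).
Therefore 246s + 585t = 97 has no solution in integers.

No such integers exist.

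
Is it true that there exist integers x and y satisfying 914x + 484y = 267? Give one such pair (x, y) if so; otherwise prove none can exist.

No such integers exist.

Both 914 and 484 are divisible by gcd(914, 484) = 2, hence so is any combination 914x + 484y.
However 267 leaves remainder 1 on division by 2.
Hence no integers x, y satisfy the equation.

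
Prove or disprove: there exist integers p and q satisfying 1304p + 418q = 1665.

There are no such integers.

gcd(1304, 418) = 2, so every integer of the form 1304p + 418q is a multiple of 2.
But 1665 = 2·832 + 1, so 2 ∤ 1665.
Hence no integers p, q satisfy the equation.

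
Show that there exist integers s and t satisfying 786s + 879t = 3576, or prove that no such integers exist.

s = 264, t = -232

gcd(786, 879) = 3, and 3 divides 3576, so integer solutions exist.
Dividing through by 3 reduces the equation to 262s + 293t = 1192.
Run the Euclidean algorithm on 293 and 262: 293 = 1·262 + 31, 262 = 8·31 + 14, 31 = 2·14 + 3, 14 = 4·3 + 2, 3 = 1·2 + 1, 2 = 2·1 + 0.
Working back up the chain: 1 = 3 − 1·2 = 3 − (14 − 4·3) = −14 + 5·3 = −14 + 5·(31 − 2·14) = 5·31 − 11·14 = 5·31 − 11·(262 − 8·31) = −11·262 + 93·31 = −11·262 + 93·(293 − 1·262) = 93·293 − 104·262. So 262·(-104) + 293·93 = 1.
Multiplying through by 1192: s = (-104)·1192 = -123968, t = 93·1192 = 110856 is a solution.
Adding 424·293 to s and subtracting 424·262 from t gives the tidier solution (264, -232).
Indeed 786·264 + 879·(-232) = 207504 − 203928 = 3576.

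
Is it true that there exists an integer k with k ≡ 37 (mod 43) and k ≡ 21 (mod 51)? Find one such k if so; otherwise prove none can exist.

gcd(43, 51) = 1, so the Chinese Remainder Theorem guarantees exactly one residue class mod 2193 satisfying both.
Any solution of the first congruence is k = 37 + 43t; substituting into the second, 43t ≡ 21 − 37 ≡ 35 (mod 51).
Note 43·19 = 817 ≡ 1 (mod 51) (as 817 − 1 = 16·51), so 43⁻¹ ≡ 19.
Multiplying by 19: t ≡ 19·35 = 665 ≡ 2 (mod 51).
Taking t = 2 gives k = 37 + 43·2 = 123.
Indeed 123 ≡ 37 (mod 43) and 123 ≡ 21 (mod 51).

k = 123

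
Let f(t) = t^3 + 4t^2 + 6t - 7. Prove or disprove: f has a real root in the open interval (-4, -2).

Evaluate at the endpoints: f(-4) = -31, f(-2) = -11 — same sign (negative).
f'(t) = 3t^2 + 8t + 6 has discriminant 8² − 4·3·6 = -8 < 0, so f' has no real roots and is positive for every real t.
So f is strictly increasing; between -4 and -2 its values lie between f(-4) = -31 and f(-2) = -11, all negative. Therefore f has no root in (-4, -2).

No.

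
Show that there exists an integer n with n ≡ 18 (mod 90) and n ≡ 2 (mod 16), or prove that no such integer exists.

n = 18

gcd(90, 16) = 2. A simultaneous solution exists iff 18 ≡ 2 (mod 2); here 18 mod 2 = 0 = 2 mod 2, so it does.
In fact n = 18 itself already satisfies 18 mod 16 = 2.
Indeed 18 ≡ 18 (mod 90) and 18 ≡ 2 (mod 16).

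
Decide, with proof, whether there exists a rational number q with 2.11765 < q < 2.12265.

q = 53/25

Scale by 25: the interval becomes (52.94125, 53.06625), which contains the integer 53.
So q = 53/25 works: it is a ratio of integers, and dividing 25·2.11765 < 53 < 25·2.12265 through by 25 gives 2.11765 < 53/25 < 2.12265.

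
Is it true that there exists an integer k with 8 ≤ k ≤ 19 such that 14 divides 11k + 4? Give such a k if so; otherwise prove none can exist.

No such integer k in that range exists.

The values of 11k + 4 for k = 8, 9, …, 19 are 92, 103, 114, 125, 136, 147, 158, 169, 180, 191, 202, 213; reduced mod 14 these are 8, 5, 2, 13, 10, 7, 4, 1, 12, 9, 6, 3.
Since 0 is absent from this list, 14 ∤ 11k + 4 for every k with 8 ≤ k ≤ 19.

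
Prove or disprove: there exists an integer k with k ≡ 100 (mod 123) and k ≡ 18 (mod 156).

No, no such integer exists.

Reduce both congruences modulo 3, which divides 123 and 156: they say k ≡ 100 (mod 3) and k ≡ 18 (mod 3).
These are incompatible: 100 − 18 = 82 is not divisible by 3.
So no integer satisfies both congruences.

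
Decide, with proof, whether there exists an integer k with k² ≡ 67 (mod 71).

71 is prime, so by Euler's criterion 67 is a square mod 71 iff 67^((71−1)/2) = 67^35 ≡ 1 (mod 71).
Repeated squaring mod 71: 67^2 = 4489 ≡ 16; 67^4 ≡ 16² = 256 ≡ 43; 67^8 ≡ 43² = 1849 ≡ 3; 67^16 ≡ 3² = 9 ≡ 9; 67^32 ≡ 9² = 81 ≡ 10.
Since 35 = 32 + 2 + 1, 67^35 ≡ 10 · 16 · 67; multiplying out mod 71: 10·16 = 160 ≡ 18, then 18·67 = 1206 ≡ 70. Thus 67^35 ≡ 70 ≡ −1 (mod 71).
The value −1 means 67 is a non-residue modulo 71, so k² ≡ 67 (mod 71) is impossible.

There is no such integer.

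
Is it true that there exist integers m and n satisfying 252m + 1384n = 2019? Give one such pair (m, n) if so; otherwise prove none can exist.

Any value of 252m + 1384n is a multiple of gcd(252, 1384) = 4.
However 2019 leaves remainder 3 on division by 4.
Therefore 252m + 1384n = 2019 has no solution in integers.

There are no such integers.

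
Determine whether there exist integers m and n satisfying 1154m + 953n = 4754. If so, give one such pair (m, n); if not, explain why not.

Since gcd(1154, 953) = 1, every integer is an integer combination of 1154 and 953.
Dividing repeatedly: 1154 = 1·953 + 201, 953 = 4·201 + 149, 201 = 1·149 + 52, 149 = 2·52 + 45, 52 = 1·45 + 7, 45 = 6·7 + 3, 7 = 2·3 + 1, 3 = 3·1 + 0.
Working back up the chain: 1 = 7 − 2·3 = 7 − 2·(45 − 6·7) = −2·45 + 13·7 = −2·45 + 13·(52 − 1·45) = 13·52 − 15·45 = 13·52 − 15·(149 − 2·52) = −15·149 + 43·52 = −15·149 + 43·(201 − 1·149) = 43·201 − 58·149 = 43·201 − 58·(953 − 4·201) = −58·953 + 275·201 = −58·953 + 275·(1154 − 1·953) = 275·1154 − 333·953. So 1154·275 + 953·(-333) = 1.
Multiplying through by 4754: m = 275·4754 = 1307350, n = (-333)·4754 = -1583082 is a solution.
Subtracting 1371·953 from m and adding 1371·1154 to n gives the tidier solution (787, -948).
Check: 1154·787 + 953·(-948) = 908198 − 903444 = 4754. ✓

m = 787, n = -948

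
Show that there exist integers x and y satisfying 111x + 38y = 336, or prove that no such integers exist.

x = 2, y = 3

111 and 38 are coprime, so 111x + 38y ranges over all of ℤ.
Euclidean algorithm: 111 = 2·38 + 35, 38 = 1·35 + 3, 35 = 11·3 + 2, 3 = 1·2 + 1, 2 = 2·1 + 0.
Working back up the chain: 1 = 3 − 1·2 = 3 − (35 − 11·3) = −35 + 12·3 = −35 + 12·(38 − 1·35) = 12·38 − 13·35 = 12·38 − 13·(111 − 2·38) = −13·111 + 38·38. So 111·(-13) + 38·38 = 1.
Scaling by 336 gives the particular solution (x, y) = (-4368, 12768).
The general solution is x = -4368 + 38k, y = 12768 − 111k; taking k = 115 gives the smaller pair x = 2, y = 3.
Check: 111·2 + 38·3 = 222 + 114 = 336. ✓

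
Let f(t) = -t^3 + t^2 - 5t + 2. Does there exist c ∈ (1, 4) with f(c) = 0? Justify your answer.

No.

f(1) = -3 and f(4) = -66, both negative.
f'(t) = -3t^2 + 2t - 5 has discriminant 2² − 4·(-3)·(-5) = -56 < 0, so f' has no real roots and is negative for every real t.
Hence f is strictly decreasing on ℝ, and in particular on [1, 4]. A strictly monotone function with same-sign endpoint values stays negative on the whole interval, so f has no zero in (1, 4).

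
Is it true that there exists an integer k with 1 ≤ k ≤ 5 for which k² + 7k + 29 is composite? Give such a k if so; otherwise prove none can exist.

The values for k = 1, 2, …, 5 are 37, 47, 59, 73, 89, and each of these is prime.
So no value in the range makes the expression composite.

There is no such integer k in that range.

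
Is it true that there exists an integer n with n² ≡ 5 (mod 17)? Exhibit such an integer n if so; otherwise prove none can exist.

Computing n² mod 17 for n = 0, 1, …, 8 (enough, by the symmetry n ↦ 17 − n) gives 0, 1, 4, 9, 16, 8, 2, 15, 13.
The set of squares mod 17 is therefore {0, 1, 2, 4, 8, 9, 13, 15, 16}, which does not contain 5.
Therefore n² ≡ 5 (mod 17) has no solution.

No, no such integer exists.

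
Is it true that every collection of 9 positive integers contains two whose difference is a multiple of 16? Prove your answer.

No, the set {51, 52, 53, 54, 55, 56, 57, 58, 59} is a counterexample.

Consider the 9 integers 51, 52, …, 59. They lie in distinct residue classes modulo 16, since 9 ≤ 16.
The differences between them range over 1, …, 8, none of which is divisible by 16.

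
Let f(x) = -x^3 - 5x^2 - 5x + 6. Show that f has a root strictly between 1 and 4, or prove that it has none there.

f has no root in that interval.

The endpoint values f(1) = -5 and f(4) = -158 are both negative. Claim: f(x) < 0 for every x in (1, 4).
Substitute x = 1 + u, where 0 < u < 3 on the interval. Expanding, f(1 + u) = -u^3 - 8u^2 - 18u - 5.
All 4 nonzero coefficients of this polynomial in u are negative; hence for u > 0 the value is a sum of negative terms (the constant -5 among them).
So f is strictly negative on (1, 4); no root exists in the interval.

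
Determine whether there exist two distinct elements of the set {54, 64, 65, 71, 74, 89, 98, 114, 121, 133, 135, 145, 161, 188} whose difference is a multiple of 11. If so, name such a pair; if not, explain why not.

Reduce each element mod 11: 54↦10, 64↦9, 65↦10, 71↦5, 74↦8, 89↦1, 98↦10, 114↦4, 121↦0, 133↦1, 135↦3, 145↦2, 161↦7, 188↦1. The residue 10 repeats (at 54 and 65), and 65 − 54 = 11 = 1·11.

The pair (54, 65) works.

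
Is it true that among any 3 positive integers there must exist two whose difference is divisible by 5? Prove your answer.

Try 3 consecutive integers, 15, 16, 17. Their remainders mod 5 are 0, 1, 2 — pairwise different, as any 3 ≤ 5 consecutive integers have distinct residues.
Any two of them differ by at most 2 < 5 and by at least 1, so no difference is a multiple of 5.

No; for instance {15, 16, 17} is a counterexample.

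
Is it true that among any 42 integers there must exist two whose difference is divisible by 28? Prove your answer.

Yes.

Each integer lies in one of the 28 residue classes modulo 28.
With 42 integers and only 28 classes, the pigeonhole principle forces two of them, say a and b, into the same class.
Their difference a − b is then a multiple of 28.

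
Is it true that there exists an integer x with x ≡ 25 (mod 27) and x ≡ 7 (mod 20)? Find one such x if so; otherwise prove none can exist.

x = 187

The moduli 27 and 20 are coprime, so by the Chinese Remainder Theorem a unique solution modulo 540 exists.
Any solution of the first congruence is x = 25 + 27t; substituting into the second, 27t ≡ 7 − 25 ≡ 2 (mod 20).
27 ≡ 7 (mod 20), so this reads 7t ≡ 2 (mod 20). To invert 7 modulo 20: 20 = 2·7 + 6, 7 = 1·6 + 1, 6 = 6·1 + 0, and unwinding, 1 = 7 − 1·6 = 7 − (20 − 2·7) = −20 + 3·7. Thus 7⁻¹ ≡ 3 (mod 20).
Therefore t ≡ 3·2 = 6 (mod 20).
Taking t = 6 gives x = 25 + 27·6 = 187.
Check: 187 mod 27 = 25, 187 mod 20 = 7. ✓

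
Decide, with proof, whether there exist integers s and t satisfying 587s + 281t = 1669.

Since gcd(587, 281) = 1, every integer is an integer combination of 587 and 281.
Run the Euclidean algorithm on 587 and 281: 587 = 2·281 + 25, 281 = 11·25 + 6, 25 = 4·6 + 1, 6 = 6·1 + 0.
Working back up the chain: 1 = 25 − 4·6 = 25 − 4·(281 − 11·25) = −4·281 + 45·25 = −4·281 + 45·(587 − 2·281) = 45·587 − 94·281. So 587·45 + 281·(-94) = 1.
Scaling by 1669 gives the particular solution (s, t) = (75105, -156886).
The general solution is s = 75105 + 281k, t = -156886 − 587k; taking k = -267 gives the smaller pair s = 78, t = -157.
Check: 587·78 + 281·(-157) = 45786 − 44117 = 1669. ✓

s = 78, t = -157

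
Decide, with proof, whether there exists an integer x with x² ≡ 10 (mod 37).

x = 26

x = 26 works: 26² = 676, and 676 − 10 = 666 = 18·37.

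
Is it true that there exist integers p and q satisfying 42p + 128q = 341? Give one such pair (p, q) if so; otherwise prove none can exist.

No such integers exist.

gcd(42, 128) = 2, so every integer of the form 42p + 128q is a multiple of 2.
But 341 is not a multiple of 2 (it leaves remainder 1).
Hence no integers p, q satisfy the equation.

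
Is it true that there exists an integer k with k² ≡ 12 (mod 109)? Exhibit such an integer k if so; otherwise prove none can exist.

k = 11 works: 11² = 121, and 121 − 12 = 109 = 1·109.

k = 11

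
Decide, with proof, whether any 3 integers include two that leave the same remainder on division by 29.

Consider the 3 integers 51, 52, 53. They lie in distinct residue classes modulo 29, since 3 ≤ 29.
Hence this collection has no pair with equal remainders mod 29, disproving the claim.

No, the set {51, 52, 53} is a counterexample.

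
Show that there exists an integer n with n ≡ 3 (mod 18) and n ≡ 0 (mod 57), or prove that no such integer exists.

n = 57

gcd(18, 57) = 3. A simultaneous solution exists iff 3 ≡ 0 (mod 3); here 3 mod 3 = 0 = 0 mod 3, so it does.
The integers ≡ 3 (mod 18) are 3, 21, 39, 57, …; their remainders mod 57 are 3, 21, 39, 0, so n = 57 is the first that is ≡ 0 (mod 57).
Verify: 57 = 3·18 + 3 and 57 = 1·57 + 0. ✓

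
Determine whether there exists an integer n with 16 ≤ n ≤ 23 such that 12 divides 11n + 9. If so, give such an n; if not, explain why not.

Scanning upward from n = 16 gives 185, 196, 207, 218, 229, none divisible by 12. At n = 21 we get 11·21 + 9 = 240, and 240 = 12·20.

n = 21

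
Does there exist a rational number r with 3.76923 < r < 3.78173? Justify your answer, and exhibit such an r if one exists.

r = 34/9

Multiplying by 9: 9·3.76923 = 33.92307 and 9·3.78173 = 34.03557, so the integer 34 lies strictly between them.
So r = 34/9 works: it is a ratio of integers, and dividing 9·3.76923 < 34 < 9·3.78173 through by 9 gives 3.76923 < 34/9 < 3.78173.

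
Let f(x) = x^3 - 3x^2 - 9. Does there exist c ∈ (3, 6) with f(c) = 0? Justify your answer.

f(3) = -9 and f(6) = 99, which have opposite signs.
As a polynomial, f is continuous on every closed interval.
So by the Intermediate Value Theorem there is a c strictly between 3 and 6 with f(c) = 0.

Yes, such a c exists.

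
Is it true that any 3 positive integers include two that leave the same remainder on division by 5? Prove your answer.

No; for instance {18, 19, 20} is a counterexample.

Take the 3 consecutive integers 18, 19, 20: their residues mod 5 are all distinct because 3 ≤ 5.
Hence this collection has no pair with equal remainders mod 5, disproving the claim.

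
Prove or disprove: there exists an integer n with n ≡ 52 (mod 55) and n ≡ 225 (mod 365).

There is no such integer.

Reduce both congruences modulo 5, which divides 55 and 365: they say n ≡ 52 (mod 5) and n ≡ 225 (mod 5).
These are incompatible: 52 − 225 = -173 is not divisible by 5.
So no integer satisfies both congruences.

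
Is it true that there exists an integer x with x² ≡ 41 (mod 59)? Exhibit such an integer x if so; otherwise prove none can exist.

Take x = 49. Then 49² = 2401 = 40·59 + 41, so 49² ≡ 41 (mod 59).

x = 49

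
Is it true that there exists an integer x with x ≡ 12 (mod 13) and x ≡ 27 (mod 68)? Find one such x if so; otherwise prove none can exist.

The moduli 13 and 68 are coprime, so by the Chinese Remainder Theorem a unique solution modulo 884 exists.
Write x = 12 + 13t and require 12 + 13t ≡ 27 (mod 68), i.e. 13t ≡ 15 (mod 68).
Invert 13 mod 68 by the Euclidean algorithm: 68 = 5·13 + 3, 13 = 4·3 + 1, 3 = 3·1 + 0; back-substituting, 1 = 13 − 4·3 = 13 − 4·(68 − 5·13) = −4·68 + 21·13. Hence 13·21 ≡ 1, so 13⁻¹ ≡ 21 (mod 68).
Multiplying by 21: t ≡ 21·15 = 315 ≡ 43 (mod 68).
Taking t = 43 gives x = 12 + 13·43 = 571.
Verify: 571 = 43·13 + 12 and 571 = 8·68 + 27. ✓

x = 571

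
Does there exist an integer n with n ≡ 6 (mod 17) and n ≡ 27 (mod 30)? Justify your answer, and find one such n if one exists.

n = 57

gcd(17, 30) = 1, so the Chinese Remainder Theorem guarantees exactly one residue class mod 510 satisfying both.
Any solution of the first congruence is n = 6 + 17t; substituting into the second, 17t ≡ 27 − 6 ≡ 21 (mod 30).
Since 17·23 = 391 = 13·30 + 1, the inverse of 17 mod 30 is 23.
Therefore t ≡ 23·21 = 483 ≡ 3 (mod 30).
With t = 3: n = 6 + 17·3 = 57.
Verify: 57 = 3·17 + 6 and 57 = 1·30 + 27. ✓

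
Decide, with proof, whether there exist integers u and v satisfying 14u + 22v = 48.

gcd(14, 22) = 2, and 2 divides 48, so integer solutions exist.
Dividing through by 2 reduces the equation to 7u + 11v = 24.
Euclidean algorithm: 11 = 1·7 + 4, 7 = 1·4 + 3, 4 = 1·3 + 1, 3 = 3·1 + 0.
Back-substituting, 1 = 4 − 1·3 = 4 − (7 − 1·4) = −7 + 2·4 = −7 + 2·(11 − 1·7) = 2·11 − 3·7; that is, 7·(-3) + 11·2 = 1.
Multiplying through by 24: u = (-3)·24 = -72, v = 2·24 = 48 is a solution.
The general solution is u = -72 + 11k, v = 48 − 7k; taking k = 7 gives the smaller pair u = 5, v = -1.
Check: 14·5 + 22·(-1) = 70 − 22 = 48. ✓

u = 5, v = -1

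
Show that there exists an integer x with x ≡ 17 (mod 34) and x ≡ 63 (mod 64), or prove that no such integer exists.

Here gcd(34, 64) = 2, and both 17 and 63 leave remainder 1 mod 2, so the system is consistent.
The integers ≡ 17 (mod 34) are 17, 51, 85, 119, 153, 187, 221, 255, …; their remainders mod 64 are 17, 51, 21, 55, 25, 59, 29, 63, so x = 255 is the first that is ≡ 63 (mod 64).
Check: 255 mod 34 = 17, 255 mod 64 = 63. ✓

x = 255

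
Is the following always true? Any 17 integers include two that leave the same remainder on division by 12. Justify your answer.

Yes, this is always true.

There are exactly 12 possible remainders on division by 12.
Since 17 > 12, two of the 17 integers must share a residue class by the pigeonhole principle; call them a and b.
So a and b have equal remainders mod 12, which is exactly what was to be shown.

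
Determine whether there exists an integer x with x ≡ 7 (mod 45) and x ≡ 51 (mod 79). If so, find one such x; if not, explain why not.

gcd(45, 79) = 1, so the Chinese Remainder Theorem guarantees exactly one residue class mod 3555 satisfying both.
Any solution of the first congruence is x = 7 + 45t; substituting into the second, 45t ≡ 51 − 7 ≡ 44 (mod 79).
Note 45·72 = 3240 ≡ 1 (mod 79) (as 3240 − 1 = 41·79), so 45⁻¹ ≡ 72.
Therefore t ≡ 72·44 = 3168 ≡ 8 (mod 79).
Taking t = 8 gives x = 7 + 45·8 = 367.
Indeed 367 ≡ 7 (mod 45) and 367 ≡ 51 (mod 79).

x = 367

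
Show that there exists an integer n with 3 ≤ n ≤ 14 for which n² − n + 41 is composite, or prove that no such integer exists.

No, no such integer n in that range exists.

The values for n = 3, 4, …, 14 are 47, 53, 61, 71, 83, 97, 113, 131, 151, 173, 197, 223, and each of these is prime.
So no value in the range makes the expression composite.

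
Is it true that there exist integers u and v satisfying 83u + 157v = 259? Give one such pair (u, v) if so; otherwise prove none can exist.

83 and 157 are coprime, so 83u + 157v ranges over all of ℤ.
Dividing repeatedly: 157 = 1·83 + 74, 83 = 1·74 + 9, 74 = 8·9 + 2, 9 = 4·2 + 1, 2 = 2·1 + 0.
Back-substituting, 1 = 9 − 4·2 = 9 − 4·(74 − 8·9) = −4·74 + 33·9 = −4·74 + 33·(83 − 1·74) = 33·83 − 37·74 = 33·83 − 37·(157 − 1·83) = −37·157 + 70·83; that is, 83·70 + 157·(-37) = 1.
Times 259: 83·18130 + 157·(-9583) = 259, so (18130, -9583) solves it.
Shifting by a multiple of (157, −83) keeps it a solution: u = 18130 − 115·157 = 75, v = -9583 + 115·83 = -38.
Indeed 83·75 + 157·(-38) = 6225 − 5966 = 259.

u = 75, v = -38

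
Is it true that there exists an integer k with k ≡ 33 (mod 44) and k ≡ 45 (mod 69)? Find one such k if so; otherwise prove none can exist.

The moduli 44 and 69 are coprime, so by the Chinese Remainder Theorem a unique solution modulo 3036 exists.
Any solution of the first congruence is k = 33 + 44t; substituting into the second, 44t ≡ 45 − 33 ≡ 12 (mod 69).
Note 44·11 = 484 ≡ 1 (mod 69) (as 484 − 1 = 7·69), so 44⁻¹ ≡ 11.
Therefore t ≡ 11·12 = 132 ≡ 63 (mod 69).
With t = 63: k = 33 + 44·63 = 2805.
Verify: 2805 = 63·44 + 33 and 2805 = 40·69 + 45. ✓

k = 2805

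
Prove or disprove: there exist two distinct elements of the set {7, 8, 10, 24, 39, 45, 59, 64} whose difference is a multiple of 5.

Reduce each element mod 5: 7↦2, 8↦3, 10↦0, 24↦4, 39↦4, 45↦0, 59↦4, 64↦4. The residue 0 repeats (at 10 and 45), and 45 − 10 = 35 = 7·5.

10 and 45 are such a pair.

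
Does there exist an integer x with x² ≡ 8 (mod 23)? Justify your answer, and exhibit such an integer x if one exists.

x = 10 works: 10² = 100, and 100 − 8 = 92 = 4·23.

x = 10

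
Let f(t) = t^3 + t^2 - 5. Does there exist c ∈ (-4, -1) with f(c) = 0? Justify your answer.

No.

The endpoint values f(-4) = -53 and f(-1) = -5 are both negative. Claim: f(t) < 0 for every t in (-4, -1).
Substitute t = -1 − u, where 0 < u < 3 on the interval. Expanding, f(-1 − u) = -u^3 - 2u^2 - u - 5.
All 4 nonzero coefficients of this polynomial in u are negative; hence for u > 0 the value is a sum of negative terms (the constant -5 among them).
Therefore f(t) < 0 throughout (-4, -1), and f has no zero there.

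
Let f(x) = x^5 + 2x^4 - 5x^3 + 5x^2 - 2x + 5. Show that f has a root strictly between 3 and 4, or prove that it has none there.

f has no root in that interval.

f(3) = 314 and f(4) = 1293, both positive, so a sign-change argument is unavailable; we show f keeps this sign on the whole interval.
Shift to the endpoint 3: with x = 3 + u (0 < u < 1), one computes f(3 + u) = u^5 + 17u^4 + 109u^3 + 338u^2 + 514u + 314.
All 6 nonzero coefficients of this polynomial in u are positive; hence for u > 0 the value is a sum of positive terms (the constant 314 among them).
So f is strictly positive on (3, 4); no root exists in the interval.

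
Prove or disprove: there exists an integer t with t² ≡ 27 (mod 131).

t = 17

Take t = 17. Then 17² = 289 = 2·131 + 27, so 17² ≡ 27 (mod 131).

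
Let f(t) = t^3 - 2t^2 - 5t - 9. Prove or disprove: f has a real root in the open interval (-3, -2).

No.

f(-3) = -39 and f(-2) = -15, both negative, so a sign-change argument is unavailable; we show f keeps this sign on the whole interval.
Shift to the endpoint -2: with t = -2 − u (0 < u < 1), one computes f(-2 − u) = -u^3 - 8u^2 - 15u - 15.
The nonzero coefficients here are all negative, so for u > 0 every term is negative (or zero), and the constant term -15 is strictly negative.
Therefore f(t) < 0 throughout (-3, -2), and f has no zero there.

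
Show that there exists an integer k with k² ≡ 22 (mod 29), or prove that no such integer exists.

k = 14 works: 14² = 196, and 196 − 22 = 174 = 6·29.

k = 14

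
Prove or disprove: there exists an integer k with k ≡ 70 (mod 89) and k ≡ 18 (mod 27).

Since 89 and 27 share no common factor, CRT says the pair of congruences has a solution (unique mod 2403).
Any solution of the first congruence is k = 70 + 89t; substituting into the second, 89t ≡ 18 − 70 ≡ 2 (mod 27).
89 ≡ 8 (mod 27), so this reads 8t ≡ 2 (mod 27). Invert 8 mod 27 by the Euclidean algorithm: 27 = 3·8 + 3, 8 = 2·3 + 2, 3 = 1·2 + 1, 2 = 2·1 + 0; back-substituting, 1 = 3 − 1·2 = 3 − (8 − 2·3) = −8 + 3·3 = −8 + 3·(27 − 3·8) = 3·27 − 10·8. Hence 8·(-10) ≡ 1, so 8⁻¹ ≡ -10 ≡ 17 (mod 27).
Therefore t ≡ 17·2 = 34 ≡ 7 (mod 27).
Taking t = 7 gives k = 70 + 89·7 = 693.
Check: 693 mod 89 = 70, 693 mod 27 = 18. ✓

k = 693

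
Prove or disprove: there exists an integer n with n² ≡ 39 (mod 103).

No such integer exists.

103 is prime, so by Euler's criterion 39 is a square mod 103 iff 39^((103−1)/2) = 39^51 ≡ 1 (mod 103).
Squaring successively (mod 103): 39^2 = 1521 ≡ 79; 39^4 ≡ 79² = 6241 ≡ 61; 39^8 ≡ 61² = 3721 ≡ 13; 39^16 ≡ 13² = 169 ≡ 66; 39^32 ≡ 66² = 4356 ≡ 30.
Since 51 = 32 + 16 + 2 + 1, 39^51 ≡ 30 · 66 · 79 · 39; multiplying out mod 103: 30·66 = 1980 ≡ 23, then 23·79 = 1817 ≡ 66, then 66·39 = 2574 ≡ 102. Thus 39^51 ≡ 102 ≡ −1 (mod 103).
The value −1 means 39 is a non-residue modulo 103, so n² ≡ 39 (mod 103) is impossible.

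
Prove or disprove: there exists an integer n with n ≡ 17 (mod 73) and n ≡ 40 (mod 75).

The moduli 73 and 75 are coprime, so by the Chinese Remainder Theorem a unique solution modulo 5475 exists.
Write n = 17 + 73t and require 17 + 73t ≡ 40 (mod 75), i.e. 73t ≡ 23 (mod 75).
Invert 73 mod 75 by the Euclidean algorithm: 75 = 1·73 + 2, 73 = 36·2 + 1, 2 = 2·1 + 0; back-substituting, 1 = 73 − 36·2 = 73 − 36·(75 − 1·73) = −36·75 + 37·73. Hence 73·37 ≡ 1, so 73⁻¹ ≡ 37 (mod 75).
Multiplying by 37: t ≡ 37·23 = 851 ≡ 26 (mod 75).
Taking t = 26 gives n = 17 + 73·26 = 1915.
Indeed 1915 ≡ 17 (mod 73) and 1915 ≡ 40 (mod 75).

n = 1915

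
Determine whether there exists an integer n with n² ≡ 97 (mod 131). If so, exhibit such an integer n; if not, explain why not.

Apply Euler's criterion with the prime 131: 97 is a quadratic residue iff 97^65 ≡ 1 (mod 131), and a non-residue iff it is ≡ −1.
Squaring successively (mod 131): 97^2 = 9409 ≡ 108; 97^4 ≡ 108² = 11664 ≡ 5; 97^8 ≡ 5² = 25 ≡ 25; 97^16 ≡ 25² = 625 ≡ 101; 97^32 ≡ 101² = 10201 ≡ 114; 97^64 ≡ 114² = 12996 ≡ 27.
Since 65 = 64 + 1, 97^65 ≡ 27 · 97; multiplying out mod 131: 27·97 = 2619 ≡ 130. Thus 97^65 ≡ 130 ≡ −1 (mod 131).
By Euler's criterion 97 is a quadratic non-residue mod 131: no n satisfies n² ≡ 97 (mod 131).

There is no such integer.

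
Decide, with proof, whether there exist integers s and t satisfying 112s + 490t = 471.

Both 112 and 490 are divisible by gcd(112, 490) = 14, hence so is any combination 112s + 490t.
However 471 leaves remainder 9 on division by 14.
Hence no integers s, t satisfy the equation.

No, no such integers exist.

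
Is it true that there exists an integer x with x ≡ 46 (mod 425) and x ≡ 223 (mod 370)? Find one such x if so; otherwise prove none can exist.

gcd(425, 370) = 5. If x ≡ 46 (mod 425) and x ≡ 223 (mod 370), then x ≡ 46 (mod 5) and x ≡ 223 (mod 5).
These are incompatible: 46 − 223 = -177 is not divisible by 5.
So no integer satisfies both congruences.

There is no such integer.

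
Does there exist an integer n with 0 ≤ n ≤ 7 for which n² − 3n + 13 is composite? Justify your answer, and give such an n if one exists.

The values for n = 0, 1, …, 7 are 13, 11, 11, 13, 17, 23, 31, 41, and each of these is prime.
So no value in the range makes the expression composite.

No, no such integer n in that range exists.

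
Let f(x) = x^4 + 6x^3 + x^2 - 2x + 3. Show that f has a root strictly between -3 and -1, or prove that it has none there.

Such a root exists.

f(-3) = -63 and f(-1) = 1, which have opposite signs.
Since f is a polynomial it is continuous on [-3, -1].
By the Intermediate Value Theorem, f takes the value 0 somewhere in the open interval.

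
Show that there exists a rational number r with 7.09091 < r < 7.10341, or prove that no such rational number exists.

r = 71/10

Look for a denominator N such that an integer falls strictly between N·7.09091 and N·7.10341. N = 10 works: 10·7.09091 = 70.90910 < 71 < 71.03410 = 10·7.10341.
So r = 71/10 works: it is a ratio of integers, and dividing 10·7.09091 < 71 < 10·7.10341 through by 10 gives 7.09091 < 71/10 < 7.10341.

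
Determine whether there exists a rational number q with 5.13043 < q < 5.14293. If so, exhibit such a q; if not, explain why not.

Multiplying by 7: 7·5.13043 = 35.91301 and 7·5.14293 = 36.00051, so the integer 36 lies strictly between them.
Dividing back, 5.13043 < 36/7 < 5.14293, and 36/7 is rational.

q = 36/7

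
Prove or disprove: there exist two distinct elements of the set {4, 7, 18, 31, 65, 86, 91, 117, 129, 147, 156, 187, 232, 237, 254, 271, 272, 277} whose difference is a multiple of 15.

Yes: 7 and 187.

Both 7 and 187 leave remainder 7 on division by 15; their difference 180 = 12·15 is a multiple of 15.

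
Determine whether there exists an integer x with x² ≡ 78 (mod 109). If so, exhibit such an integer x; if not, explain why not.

x = 80 works: 80² = 6400, and 6400 − 78 = 6322 = 58·109.

x = 80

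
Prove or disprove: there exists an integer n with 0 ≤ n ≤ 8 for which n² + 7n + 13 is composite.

n = 1

At n = 1: 1² + 7·1 + 13 = 21 = 3·7, which is composite.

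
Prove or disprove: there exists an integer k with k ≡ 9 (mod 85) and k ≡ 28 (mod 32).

Since 85 and 32 share no common factor, CRT says the pair of congruences has a solution (unique mod 2720).
Write k = 9 + 85t and require 9 + 85t ≡ 28 (mod 32), i.e. 85t ≡ 19 (mod 32).
85 ≡ 21 (mod 32), so this reads 21t ≡ 19 (mod 32). To invert 21 modulo 32: 32 = 1·21 + 11, 21 = 1·11 + 10, 11 = 1·10 + 1, 10 = 10·1 + 0, and unwinding, 1 = 11 − 1·10 = 11 − (21 − 1·11) = −21 + 2·11 = −21 + 2·(32 − 1·21) = 2·32 − 3·21. Thus 21⁻¹ ≡ -3 ≡ 29 (mod 32).
Multiplying by 29: t ≡ 29·19 = 551 ≡ 7 (mod 32).
Taking t = 7 gives k = 9 + 85·7 = 604.
Check: 604 mod 85 = 9, 604 mod 32 = 28. ✓

k = 604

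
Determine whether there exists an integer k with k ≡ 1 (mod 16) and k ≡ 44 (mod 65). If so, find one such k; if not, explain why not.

Since 16 and 65 share no common factor, CRT says the pair of congruences has a solution (unique mod 1040).
Any solution of the first congruence is k = 1 + 16t; substituting into the second, 16t ≡ 44 − 1 ≡ 43 (mod 65).
Note 16·61 = 976 ≡ 1 (mod 65) (as 976 − 1 = 15·65), so 16⁻¹ ≡ 61.
Therefore t ≡ 61·43 = 2623 ≡ 23 (mod 65).
Taking t = 23 gives k = 1 + 16·23 = 369.
Verify: 369 = 23·16 + 1 and 369 = 5·65 + 44. ✓

k = 369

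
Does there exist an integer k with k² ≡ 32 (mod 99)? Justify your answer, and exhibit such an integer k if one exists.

Work modulo the divisor 3 of 99. If k² ≡ 32 (mod 99) then k² ≡ 2 (mod 3).
Squares mod 3 repeat after k = 1 (as (−k)² = k²); for k = 0..1 they are 0, 1.
The set of squares mod 3 is therefore {0, 1}, which does not contain 2.
Hence no integer k has k² ≡ 32 (mod 99).

There is no such integer.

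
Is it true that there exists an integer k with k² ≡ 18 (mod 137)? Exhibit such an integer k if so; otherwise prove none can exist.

k = 93 works: 93² = 8649, and 8649 − 18 = 8631 = 63·137.

k = 93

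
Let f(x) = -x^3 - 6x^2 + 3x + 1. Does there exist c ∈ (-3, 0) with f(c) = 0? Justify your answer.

f(-3) = -35 and f(0) = 1, which have opposite signs.
Since f is a polynomial it is continuous on [-3, 0].
By the Intermediate Value Theorem f must vanish at some point of (-3, 0).

Yes, such a c exists.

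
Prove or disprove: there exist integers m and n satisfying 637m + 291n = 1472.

m = 122, n = -262

Since gcd(637, 291) = 1, every integer is an integer combination of 637 and 291.
Euclidean algorithm: 637 = 2·291 + 55, 291 = 5·55 + 16, 55 = 3·16 + 7, 16 = 2·7 + 2, 7 = 3·2 + 1, 2 = 2·1 + 0.
Working back up the chain: 1 = 7 − 3·2 = 7 − 3·(16 − 2·7) = −3·16 + 7·7 = −3·16 + 7·(55 − 3·16) = 7·55 − 24·16 = 7·55 − 24·(291 − 5·55) = −24·291 + 127·55 = −24·291 + 127·(637 − 2·291) = 127·637 − 278·291. So 637·127 + 291·(-278) = 1.
Times 1472: 637·186944 + 291·(-409216) = 1472, so (186944, -409216) solves it.
The general solution is m = 186944 + 291k, n = -409216 − 637k; taking k = -642 gives the smaller pair m = 122, n = -262.
Check: 637·122 + 291·(-262) = 77714 − 76242 = 1472. ✓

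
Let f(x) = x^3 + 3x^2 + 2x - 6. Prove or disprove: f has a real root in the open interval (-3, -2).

No such root exists.

f(-3) = -12 and f(-2) = -6, both negative, so a sign-change argument is unavailable; we show f keeps this sign on the whole interval.
Substitute x = -2 − u, where 0 < u < 1 on the interval. Expanding, f(-2 − u) = -u^3 - 3u^2 - 2u - 6.
The nonzero coefficients here are all negative, so for u > 0 every term is negative (or zero), and the constant term -6 is strictly negative.
Therefore f(x) < 0 throughout (-3, -2), and f has no zero there.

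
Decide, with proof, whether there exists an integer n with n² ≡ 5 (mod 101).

Take n = 56. Then 56² = 3136 = 31·101 + 5, so 56² ≡ 5 (mod 101).

n = 56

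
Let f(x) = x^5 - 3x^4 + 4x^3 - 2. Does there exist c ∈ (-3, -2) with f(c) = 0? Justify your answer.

f(-3) = -596 and f(-2) = -114, both negative, so a sign-change argument is unavailable; we show f keeps this sign on the whole interval.
Shift to the endpoint -2: with x = -2 − u (0 < u < 1), one computes f(-2 − u) = -u^5 - 13u^4 - 68u^3 - 176u^2 - 224u - 114.
The nonzero coefficients here are all negative, so for u > 0 every term is negative (or zero), and the constant term -114 is strictly negative.
Therefore f(x) < 0 throughout (-3, -2), and f has no zero there.

No.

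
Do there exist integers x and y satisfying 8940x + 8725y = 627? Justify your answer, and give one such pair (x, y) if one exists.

There are no such integers.

Both 8940 and 8725 are divisible by gcd(8940, 8725) = 5, hence so is any combination 8940x + 8725y.
However 627 leaves remainder 2 on division by 5.
Therefore 8940x + 8725y = 627 has no solution in integers.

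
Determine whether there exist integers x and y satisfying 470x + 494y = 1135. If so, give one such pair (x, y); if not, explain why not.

No, no such integers exist.

Both 470 and 494 are divisible by gcd(470, 494) = 2, hence so is any combination 470x + 494y.
But 1135 is not a multiple of 2 (it leaves remainder 1).
Hence no integers x, y satisfy the equation.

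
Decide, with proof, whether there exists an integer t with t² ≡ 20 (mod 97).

Apply Euler's criterion with the prime 97: 20 is a quadratic residue iff 20^48 ≡ 1 (mod 97), and a non-residue iff it is ≡ −1.
Squaring successively (mod 97): 20^2 = 400 ≡ 12; 20^4 ≡ 12² = 144 ≡ 47; 20^8 ≡ 47² = 2209 ≡ 75; 20^16 ≡ 75² = 5625 ≡ 96; 20^32 ≡ 96² = 9216 ≡ 1.
Since 48 = 32 + 16, 20^48 ≡ 1 · 96; multiplying out mod 97: 1·96 = 96 ≡ 96. Thus 20^48 ≡ 96 ≡ −1 (mod 97).
By Euler's criterion 20 is a quadratic non-residue mod 97: no t satisfies t² ≡ 20 (mod 97).

There is no such integer.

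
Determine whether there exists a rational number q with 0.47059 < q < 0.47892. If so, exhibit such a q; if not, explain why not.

q = 9/19

Look for a denominator N such that an integer falls strictly between N·0.47059 and N·0.47892. N = 19 works: 19·0.47059 = 8.94121 < 9 < 9.09948 = 19·0.47892.
Hence 9/19 is a rational number with 0.47059 < 9/19 < 0.47892.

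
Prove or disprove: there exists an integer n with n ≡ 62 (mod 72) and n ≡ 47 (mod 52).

Both moduli are multiples of 4 = gcd(72, 52), so any solution would satisfy n ≡ 62 and n ≡ 47 modulo 4 simultaneously.
But 62 mod 4 = 2 while 47 mod 4 = 3, a contradiction.
Hence the system has no solution.

No such integer exists.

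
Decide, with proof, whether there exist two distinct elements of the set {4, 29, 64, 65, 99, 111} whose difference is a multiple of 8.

There is no such pair.

Residues mod 8: 4↦4, 29↦5, 64↦0, 65↦1, 99↦3, 111↦7.
No residue repeats among the 6 elements, so no pair has difference ≡ 0 (mod 8).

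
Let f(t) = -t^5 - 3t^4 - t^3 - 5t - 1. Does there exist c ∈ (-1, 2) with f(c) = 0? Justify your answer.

f(-1) = 3 and f(2) = -99, which have opposite signs.
As a polynomial, f is continuous on every closed interval.
By the Intermediate Value Theorem f must vanish at some point of (-1, 2).

Yes, f has a root in the interval.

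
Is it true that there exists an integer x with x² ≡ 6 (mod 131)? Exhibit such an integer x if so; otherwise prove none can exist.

131 is prime, so by Euler's criterion 6 is a square mod 131 iff 6^((131−1)/2) = 6^65 ≡ 1 (mod 131).
Squaring successively (mod 131): 6^2 = 36 ≡ 36; 6^4 ≡ 36² = 1296 ≡ 117; 6^8 ≡ 117² = 13689 ≡ 65; 6^16 ≡ 65² = 4225 ≡ 33; 6^32 ≡ 33² = 1089 ≡ 41; 6^64 ≡ 41² = 1681 ≡ 109.
Since 65 = 64 + 1, 6^65 ≡ 109 · 6; multiplying out mod 131: 109·6 = 654 ≡ 130. Thus 6^65 ≡ 130 ≡ −1 (mod 131).
The value −1 means 6 is a non-residue modulo 131, so x² ≡ 6 (mod 131) is impossible.

No, no such integer exists.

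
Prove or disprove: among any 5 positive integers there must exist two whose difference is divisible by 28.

No, the set {18, 19, 20, 21, 22} is a counterexample.

Take the 5 consecutive integers 18, 19, …, 22: their residues mod 28 are all distinct because 5 ≤ 28.
Any two of them differ by at most 4 < 28 and by at least 1, so no difference is a multiple of 28.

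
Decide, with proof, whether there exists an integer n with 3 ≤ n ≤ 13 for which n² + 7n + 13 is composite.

n = 10

At n = 10: 10² + 7·10 + 13 = 183 = 3·61, which is composite.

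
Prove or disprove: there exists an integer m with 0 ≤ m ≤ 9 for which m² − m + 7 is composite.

m = 7

At m = 7: 7² − 7 + 7 = 49 = 7·7, which is composite.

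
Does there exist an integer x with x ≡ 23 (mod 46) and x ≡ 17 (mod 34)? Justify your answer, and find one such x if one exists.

x = 391

gcd(46, 34) = 2. A simultaneous solution exists iff 23 ≡ 17 (mod 2); here 23 mod 2 = 1 = 17 mod 2, so it does.
Write x = 23 + 46t. Then 46t ≡ 17 − 23 ≡ 28 (mod 34); dividing through by 2 gives 23t ≡ 14 (mod 17).
23 ≡ 6 (mod 17), so this reads 6t ≡ 14 (mod 17). To invert 6 modulo 17: 17 = 2·6 + 5, 6 = 1·5 + 1, 5 = 5·1 + 0, and unwinding, 1 = 6 − 1·5 = 6 − (17 − 2·6) = −17 + 3·6. Thus 6⁻¹ ≡ 3 (mod 17).
Multiplying by 3: t ≡ 3·14 = 42 ≡ 8 (mod 17).
Then x = 23 + 46·8 = 391.
Check: 391 mod 46 = 23, 391 mod 34 = 17. ✓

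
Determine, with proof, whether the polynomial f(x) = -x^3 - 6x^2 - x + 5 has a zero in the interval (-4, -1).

f(-4) = -23 and f(-1) = 1, which have opposite signs.
f is continuous everywhere (it is a polynomial), in particular on [-4, -1].
By the Intermediate Value Theorem, f takes the value 0 somewhere in the open interval.

Such a root exists.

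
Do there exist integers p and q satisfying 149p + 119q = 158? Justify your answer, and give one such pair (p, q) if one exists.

p = 37, q = -45

149 and 119 are coprime, so 149p + 119q ranges over all of ℤ.
Run the Euclidean algorithm on 149 and 119: 149 = 1·119 + 30, 119 = 3·30 + 29, 30 = 1·29 + 1, 29 = 29·1 + 0.
Back-substituting, 1 = 30 − 1·29 = 30 − (119 − 3·30) = −119 + 4·30 = −119 + 4·(149 − 1·119) = 4·149 − 5·119; that is, 149·4 + 119·(-5) = 1.
Multiplying through by 158: p = 4·158 = 632, q = (-5)·158 = -790 is a solution.
Shifting by a multiple of (119, −149) keeps it a solution: p = 632 − 5·119 = 37, q = -790 + 5·149 = -45.
Indeed 149·37 + 119·(-45) = 5513 − 5355 = 158.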